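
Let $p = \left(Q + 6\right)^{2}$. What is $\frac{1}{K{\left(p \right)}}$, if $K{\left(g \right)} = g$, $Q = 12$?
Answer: $\frac{1}{324} \approx 0.0030864$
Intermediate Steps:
$p = 324$ ($p = \left(12 + 6\right)^{2} = 18^{2} = 324$)
$\frac{1}{K{\left(p \right)}} = \frac{1}{324}$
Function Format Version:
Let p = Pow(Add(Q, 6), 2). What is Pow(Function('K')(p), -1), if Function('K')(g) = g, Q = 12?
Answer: Rational(1, 324) ≈ 0.0030864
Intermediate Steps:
p = 324 (p = Pow(Add(12, 6), 2) = Pow(18, 2) = 324)
Pow(Function('K')(p), -1) = Pow(324, -1) = Rational(1, 324)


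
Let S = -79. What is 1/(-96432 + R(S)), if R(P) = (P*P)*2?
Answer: -1/83950 ≈ -1.1912e-5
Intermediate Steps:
R(P) = 2*P**2 (R(P) = P**2*2 = 2*P**2)
1/(-96432 + R(S)) = 1/(-96432 + 2*(-79)**2) = 1/(-96432 + 2*6241) = 1/(-96432 + 12482) = 1/(-83950) = -1/83950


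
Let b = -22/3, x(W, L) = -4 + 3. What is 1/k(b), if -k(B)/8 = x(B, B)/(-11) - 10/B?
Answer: -11/128 ≈ -0.085938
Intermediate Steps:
x(W, L) = -1
b = -22/3 (b = -22*1/3 = -22/3 ≈ -7.3333)
k(B) = -8/11 + 80/B (k(B) = -8*(-1/(-11) - 10/B) = -8*(-1*(-1/11) - 10/B) = -8*(1/11 - 10/B) = -8/11 + 80/B)
1/k(b) = 1/(-8/11 + 80/(-22/3)) = 1/(-8/11 + 80*(-3/22)) = 1/(-8/11 - 120/11) = 1/(-128/11) = -11/128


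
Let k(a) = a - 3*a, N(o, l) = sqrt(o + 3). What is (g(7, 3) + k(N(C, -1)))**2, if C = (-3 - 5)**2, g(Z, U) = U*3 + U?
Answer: 412 - 48*sqrt(67) ≈ 19.103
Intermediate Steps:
g(Z, U) = 4*U (g(Z, U) = 3*U + U = 4*U)
C = 64 (C = (-8)**2 = 64)
N(o, l) = sqrt(3 + o)
k(a) = -2*a
(g(7, 3) + k(N(C, -1)))**2 = (4*3 - 2*sqrt(3 + 64))**2 = (12 - 2*sqrt(67))**2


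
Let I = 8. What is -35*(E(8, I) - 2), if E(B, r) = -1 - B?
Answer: 385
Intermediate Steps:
-35*(E(8, I) - 2) = -35*((-1 - 1*8) - 2) = -35*((-1 - 8) - 2) = -35*(-9 - 2) = -35*(-11) = 385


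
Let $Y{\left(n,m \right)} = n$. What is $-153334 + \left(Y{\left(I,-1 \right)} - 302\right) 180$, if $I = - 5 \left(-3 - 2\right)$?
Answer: $-203194$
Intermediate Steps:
$I = 25$ ($I = \left(-5\right) \left(-5\right) = 25$)
$-153334 + \left(Y{\left(I,-1 \right)} - 302\right) 180 = -153334 + \left(25 - 302\right) 180 = -153334 - 49860 = -203194$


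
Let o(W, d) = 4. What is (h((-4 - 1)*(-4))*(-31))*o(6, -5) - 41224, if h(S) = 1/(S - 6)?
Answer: -288630/7 ≈ -41233.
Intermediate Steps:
h(S) = 1/(-6 + S)
(h((-4 - 1)*(-4))*(-31))*o(6, -5) - 41224 = (-31/(-6 + (-4 - 1)*(-4)))*4 - 41224 = (-31/(-6 - 5*(-4)))*4 - 41224 = (-31/(-6 + 20))*4 - 41224 = (-31/14)*4 - 41224 = ((1/14)*(-31))*4 - 41224 = -31/14*4 - 41224 = -62/7 - 41224 = -288630/7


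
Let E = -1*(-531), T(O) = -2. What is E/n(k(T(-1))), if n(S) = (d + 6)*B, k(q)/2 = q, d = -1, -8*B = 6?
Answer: -708/5 ≈ -141.60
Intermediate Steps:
B = -¾ (B = -⅛*6 = -¾ ≈ -0.75000)
k(q) = 2*q
E = 531
n(S) = -15/4 (n(S) = (-1 + 6)*(-¾) = 5*(-¾) = -15/4)
E/n(k(T(-1))) = 531/(-15/4) = 531*(-4/15) = -708/5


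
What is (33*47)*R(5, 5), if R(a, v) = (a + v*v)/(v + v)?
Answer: 4653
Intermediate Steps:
R(a, v) = (a + v²)/(2*v) (R(a, v) = (a + v²)/((2*v)) = (a + v²)*(1/(2*v)) = (a + v²)/(2*v))
(33*47)*R(5, 5) = (33*47)*((½)*(5 + 5²)/5) = 1551*((½)*(⅕)*(5 + 25)) = 1551*((½)*(⅕)*30) = 1551*3 = 4653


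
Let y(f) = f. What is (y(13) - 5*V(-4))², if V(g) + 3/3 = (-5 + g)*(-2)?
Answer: 5184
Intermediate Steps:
V(g) = 9 - 2*g (V(g) = -1 + (-5 + g)*(-2) = -1 + (10 - 2*g) = 9 - 2*g)
(y(13) - 5*V(-4))² = (13 - 5*(9 - 2*(-4)))² = (13 - 5*(9 + 8))² = (13 - 5*17)² = (13 - 85)² = (-72)² = 5184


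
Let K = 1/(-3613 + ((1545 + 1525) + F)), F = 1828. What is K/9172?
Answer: 1/11786020 ≈ 8.4846e-8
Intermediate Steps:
K = 1/1285 (K = 1/(-3613 + ((1545 + 1525) + 1828)) = 1/(-3613 + (3070 + 1828)) = 1/(-3613 + 4898) = 1/1285 ≈ 0.00077821)
K/9172 = (1/1285)/9172 = (1/1285)*(1/9172) = 1/11786020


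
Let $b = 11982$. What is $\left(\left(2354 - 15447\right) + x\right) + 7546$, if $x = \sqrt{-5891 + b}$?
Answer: $-5547 + \sqrt{6091} \approx -5469.0$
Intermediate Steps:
$x = \sqrt{6091}$ ($x = \sqrt{-5891 + 11982} = \sqrt{6091} \approx 78.045$)
$\left(\left(2354 - 15447\right) + x\right) + 7546 = \left(\left(2354 - 15447\right) + \sqrt{6091}\right) + 7546 = \left(-13093 + \sqrt{6091}\right) + 7546 = -5547 + \sqrt{6091}$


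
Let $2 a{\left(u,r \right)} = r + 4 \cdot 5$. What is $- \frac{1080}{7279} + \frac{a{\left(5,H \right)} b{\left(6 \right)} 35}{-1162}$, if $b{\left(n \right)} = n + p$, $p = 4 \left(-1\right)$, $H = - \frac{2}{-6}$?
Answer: $- \frac{2757935}{3624942} \approx -0.76082$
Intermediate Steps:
$H = \frac{1}{3}$ ($H = \left(-2\right) \left(- \frac{1}{6}\right) = \frac{1}{3} \approx 0.33333$)
$a{\left(u,r \right)} = 10 + \frac{r}{2}$ ($a{\left(u,r \right)} = \frac{r + 4 \cdot 5}{2} = \frac{r + 20}{2} = \frac{20 + r}{2} = 10 + \frac{r}{2}$)
$p = -4$
$b{\left(n \right)} = -4 + n$ ($b{\left(n \right)} = n - 4 = -4 + n$)
$- \frac{1080}{7279} + \frac{a{\left(5,H \right)} b{\left(6 \right)} 35}{-1162} = - \frac{1080}{7279} + \frac{\left(10 + \frac{1}{2} \cdot \frac{1}{3}\right) \left(-4 + 6\right) 35}{-1162} = \left(-1080\right) \frac{1}{7279} + \left(10 + \frac{1}{6}\right) 2 \cdot 35 \left(- \frac{1}{1162}\right) = - \frac{1080}{7279} + \frac{61}{6} \cdot 2 \cdot 35 \left(- \frac{1}{1162}\right) = - \frac{1080}{7279} + \frac{61}{3} \cdot 35 \left(- \frac{1}{1162}\right) = - \frac{1080}{7279} + \frac{2135}{3} \left(- \frac{1}{1162}\right) = - \frac{1080}{7279} - \frac{305}{498} = - \frac{2757935}{3624942}$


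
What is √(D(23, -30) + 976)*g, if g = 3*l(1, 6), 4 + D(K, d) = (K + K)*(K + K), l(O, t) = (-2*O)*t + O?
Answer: -132*√193 ≈ -1833.8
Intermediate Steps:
l(O, t) = O - 2*O*t (l(O, t) = -2*O*t + O = O - 2*O*t)
D(K, d) = -4 + 4*K² (D(K, d) = -4 + (K + K)*(K + K) = -4 + (2*K)*(2*K) = -4 + 4*K²)
g = -33 (g = 3*(1*(1 - 2*6)) = 3*(1*(1 - 12)) = 3*(1*(-11)) = 3*(-11) = -33)
√(D(23, -30) + 976)*g = √((-4 + 4*23²) + 976)*(-33) = √((-4 + 4*529) + 976)*(-33) = √((-4 + 2116) + 976)*(-33) = √(2112 + 976)*(-33) = √3088*(-33) = (4*√193)*(-33) = -132*√193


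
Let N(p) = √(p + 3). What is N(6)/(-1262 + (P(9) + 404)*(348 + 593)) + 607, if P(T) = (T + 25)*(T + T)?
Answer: 579559961/954794 ≈ 607.00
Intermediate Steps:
P(T) = 2*T*(25 + T) (P(T) = (25 + T)*(2*T) = 2*T*(25 + T))
N(p) = √(3 + p)
N(6)/(-1262 + (P(9) + 404)*(348 + 593)) + 607 = √(3 + 6)/(-1262 + (2*9*(25 + 9) + 404)*(348 + 593)) + 607 = √9/(-1262 + (2*9*34 + 404)*941) + 607 = 3/(-1262 + (612 + 404)*941) + 607 = 3/(-1262 + 1016*941) + 607 = 3/(-1262 + 956056) + 607 = 3/954794 + 607 = 579559961/954794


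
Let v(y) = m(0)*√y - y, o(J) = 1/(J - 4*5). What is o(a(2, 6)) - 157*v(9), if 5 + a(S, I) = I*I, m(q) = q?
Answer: 15544/11 ≈ 1413.1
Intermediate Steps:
a(S, I) = -5 + I² (a(S, I) = -5 + I*I = -5 + I²)
o(J) = 1/(-20 + J) (o(J) = 1/(J - 20) = 1/(-20 + J))
v(y) = -y (v(y) = 0*√y - y = 0 - y = -y)
o(a(2, 6)) - 157*v(9) = 1/(-20 + (-5 + 6²)) - (-157)*9 = 1/(-20 + (-5 + 36)) - 157*(-9) = 1/(-20 + 31) + 1413 = 1/11 + 1413 = 15544/11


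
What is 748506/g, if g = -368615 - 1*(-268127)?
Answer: -124751/16748 ≈ -7.4487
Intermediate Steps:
g = -100488 (g = -368615 + 268127 = -100488)
748506/g = 748506/(-100488) = 748506*(-1/100488) = -124751/16748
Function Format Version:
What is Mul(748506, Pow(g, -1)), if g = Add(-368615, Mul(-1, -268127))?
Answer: Rational(-124751, 16748) ≈ -7.4487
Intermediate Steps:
g = -100488 (g = Add(-368615, 268127) = -100488)
Mul(748506, Pow(g, -1)) = Mul(748506, Pow(-100488, -1)) = Mul(748506, Rational(-1, 100488)) = Rational(-124751, 16748)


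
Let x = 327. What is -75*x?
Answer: -24525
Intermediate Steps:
-75*x = -75*327 = -24525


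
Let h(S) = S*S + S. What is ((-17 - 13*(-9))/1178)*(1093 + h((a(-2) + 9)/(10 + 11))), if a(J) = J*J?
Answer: 24122750/259749 ≈ 92.870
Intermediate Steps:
a(J) = J²
h(S) = S + S² (h(S) = S² + S = S + S²)
((-17 - 13*(-9))/1178)*(1093 + h((a(-2) + 9)/(10 + 11))) = ((-17 - 13*(-9))/1178)*(1093 + (((-2)² + 9)/(10 + 11))*(1 + ((-2)² + 9)/(10 + 11))) = ((-17 + 117)*(1/1178))*(1093 + ((4 + 9)/21)*(1 + (4 + 9)/21)) = (100*(1/1178))*(1093 + (13*(1/21))*(1 + 13*(1/21))) = 50*(1093 + 13*(1 + 13/21)/21)/589 = 50*(1093 + (13/21)*(34/21))/589 = 50*(1093 + 442/441)/589 = (50/589)*(482455/441) = 24122750/259749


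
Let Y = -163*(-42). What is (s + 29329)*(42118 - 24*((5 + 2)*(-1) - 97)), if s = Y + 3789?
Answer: 1782953896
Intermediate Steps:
Y = 6846
s = 10635 (s = 6846 + 3789 = 10635)
(s + 29329)*(42118 - 24*((5 + 2)*(-1) - 97)) = (10635 + 29329)*(42118 - 24*((5 + 2)*(-1) - 97)) = 39964*(42118 - 24*(7*(-1) - 97)) = 39964*(42118 - 24*(-7 - 97)) = 39964*(42118 - 24*(-104)) = 39964*(42118 + 2496) = 39964*44614 = 1782953896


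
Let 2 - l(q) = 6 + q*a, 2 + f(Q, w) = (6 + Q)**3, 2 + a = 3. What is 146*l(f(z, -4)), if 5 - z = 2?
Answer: -106726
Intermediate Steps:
z = 3 (z = 5 - 1*2 = 5 - 2 = 3)
a = 1 (a = -2 + 3 = 1)
f(Q, w) = -2 + (6 + Q)**3
l(q) = -4 - q (l(q) = 2 - (6 + q*1) = 2 - (6 + q) = 2 + (-6 - q) = -4 - q)
146*l(f(z, -4)) = 146*(-4 - (-2 + (6 + 3)**3)) = 146*(-4 - (-2 + 9**3)) = 146*(-4 - (-2 + 729)) = 146*(-4 - 1*727) = 146*(-4 - 727) = 146*(-731) = -106726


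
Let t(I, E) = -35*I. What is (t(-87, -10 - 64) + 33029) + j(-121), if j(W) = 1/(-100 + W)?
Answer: 7972353/221 ≈ 36074.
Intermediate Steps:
(t(-87, -10 - 64) + 33029) + j(-121) = (-35*(-87) + 33029) + 1/(-100 - 121) = (3045 + 33029) + 1/(-221) = 36074 - 1/221 = 7972353/221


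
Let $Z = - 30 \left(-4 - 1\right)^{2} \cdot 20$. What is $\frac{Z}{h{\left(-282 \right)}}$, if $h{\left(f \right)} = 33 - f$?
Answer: $- \frac{1000}{21} \approx -47.619$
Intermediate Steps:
$Z = -15000$ ($Z = - 30 \left(-5\right)^{2} \cdot 20 = \left(-30\right) 25 \cdot 20 = \left(-750\right) 20 = -15000$)
$\frac{Z}{h{\left(-282 \right)}} = - \frac{15000}{33 - -282} = - \frac{15000}{33 + 282} = - \frac{15000}{315} = \left(-15000\right) \frac{1}{315} = - \frac{1000}{21}$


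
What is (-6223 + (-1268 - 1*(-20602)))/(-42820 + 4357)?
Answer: -13111/38463 ≈ -0.34087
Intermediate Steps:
(-6223 + (-1268 - 1*(-20602)))/(-42820 + 4357) = (-6223 + (-1268 + 20602))/(-38463) = (-6223 + 19334)*(-1/38463) = 13111*(-1/38463) = -13111/38463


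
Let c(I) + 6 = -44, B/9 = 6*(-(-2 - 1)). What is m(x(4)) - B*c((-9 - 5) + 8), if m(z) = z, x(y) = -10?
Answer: 8090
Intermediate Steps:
B = 162 (B = 9*(6*(-(-2 - 1))) = 9*(6*(-1*(-3))) = 9*(6*3) = 9*18 = 162)
c(I) = -50 (c(I) = -6 - 44 = -50)
m(x(4)) - B*c((-9 - 5) + 8) = -10 - 162*(-50) = -10 - 1*(-8100) = -10 + 8100 = 8090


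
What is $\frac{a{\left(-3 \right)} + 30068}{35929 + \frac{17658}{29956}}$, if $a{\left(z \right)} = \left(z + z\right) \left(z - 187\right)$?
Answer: $\frac{467433424}{538153391} \approx 0.86859$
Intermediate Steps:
$a{\left(z \right)} = 2 z \left(-187 + z\right)$
$\frac{a{\left(-3 \right)} + 30068}{35929 + \frac{17658}{29956}} = \frac{2 \left(-3\right) \left(-187 - 3\right) + 30068}{35929 + \frac{17658}{29956}} = \frac{2 \left(-3\right) \left(-190\right) + 30068}{35929 + 17658 \cdot \frac{1}{29956}} = \frac{1140 + 30068}{35929 + \frac{8829}{14978}} = \frac{31208}{\frac{538153391}{14978}} = 31208 \cdot \frac{14978}{538153391} = \frac{467433424}{538153391}$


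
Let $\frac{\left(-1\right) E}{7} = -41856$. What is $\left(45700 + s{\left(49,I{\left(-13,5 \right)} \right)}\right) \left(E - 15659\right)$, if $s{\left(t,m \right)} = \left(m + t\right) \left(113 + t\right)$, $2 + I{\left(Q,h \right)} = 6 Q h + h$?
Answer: $-2511527648$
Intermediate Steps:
$E = 292992$ ($E = \left(-7\right) \left(-41856\right) = 292992$)
$I{\left(Q,h \right)} = -2 + h + 6 Q h$ ($I{\left(Q,h \right)} = -2 + \left(6 Q h + h\right) = -2 + \left(h + 6 Q h\right) = -2 + h + 6 Q h$)
$s{\left(t,m \right)} = \left(113 + t\right) \left(m + t\right)$
$\left(45700 + s{\left(49,I{\left(-13,5 \right)} \right)}\right) \left(E - 15659\right) = \left(45700 + \left(49^{2} + 113 \left(-2 + 5 + 6 \left(-13\right) 5\right) + 113 \cdot 49 + \left(-2 + 5 + 6 \left(-13\right) 5\right) 49\right)\right) \left(292992 - 15659\right) = \left(45700 + \left(2401 + 113 \left(-2 + 5 - 390\right) + 5537 + \left(-2 + 5 - 390\right) 49\right)\right) 277333 = \left(45700 + \left(2401 + 113 \left(-387\right) + 5537 - 18963\right)\right) 277333 = \left(45700 + \left(2401 - 43731 + 5537 - 18963\right)\right) 277333 = \left(45700 - 54756\right) 277333 = \left(-9056\right) 277333 = -2511527648$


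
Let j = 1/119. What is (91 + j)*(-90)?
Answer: -974700/119 ≈ -8190.8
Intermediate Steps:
j = 1/119 ≈ 0.0084034
(91 + j)*(-90) = (91 + 1/119)*(-90) = (10830/119)*(-90) = -974700/119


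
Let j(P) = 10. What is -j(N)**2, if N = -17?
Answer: -100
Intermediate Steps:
-j(N)**2 = -1*10**2 = -1*100 = -100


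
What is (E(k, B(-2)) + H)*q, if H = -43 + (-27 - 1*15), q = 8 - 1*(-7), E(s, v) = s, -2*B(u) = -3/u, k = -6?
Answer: -1365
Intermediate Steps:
B(u) = 3/(2*u) (B(u) = -(-3)/(2*u) = 3/(2*u))
q = 15 (q = 8 + 7 = 15)
H = -85 (H = -43 + (-27 - 15) = -43 - 42 = -85)
(E(k, B(-2)) + H)*q = (-6 - 85)*15 = -91*15 = -1365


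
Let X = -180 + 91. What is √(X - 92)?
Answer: I*√181 ≈ 13.454*I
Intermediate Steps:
X = -89
√(X - 92) = √(-89 - 92) = √(-181) = I*√181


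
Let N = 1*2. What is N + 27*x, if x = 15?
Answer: 407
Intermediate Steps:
N = 2
N + 27*x = 2 + 27*15 = 2 + 405 = 407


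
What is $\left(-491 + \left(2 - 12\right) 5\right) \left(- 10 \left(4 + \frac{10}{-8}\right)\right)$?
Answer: $\frac{29755}{2} \approx 14878.0$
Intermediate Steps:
$\left(-491 + \left(2 - 12\right) 5\right) \left(- 10 \left(4 + \frac{10}{-8}\right)\right) = \left(-491 + \left(2 - 12\right) 5\right) \left(- 10 \left(4 + 10 \left(- \frac{1}{8}\right)\right)\right) = \left(-491 - 50\right) \left(- 10 \left(4 - \frac{5}{4}\right)\right) = \left(-491 - 50\right) \left(\left(-10\right) \frac{11}{4}\right) = \left(-541\right) \left(- \frac{55}{2}\right) = \frac{29755}{2}$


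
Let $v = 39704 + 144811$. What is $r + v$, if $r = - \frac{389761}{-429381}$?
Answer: $\frac{79227624976}{429381} \approx 1.8452 \cdot 10^{5}$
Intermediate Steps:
$r = \frac{389761}{429381}$ ($r = \left(-389761\right) \left(- \frac{1}{429381}\right) = \frac{389761}{429381} \approx 0.90773$)
$v = 184515$
$r + v = \frac{389761}{429381} + 184515 = \frac{79227624976}{429381}$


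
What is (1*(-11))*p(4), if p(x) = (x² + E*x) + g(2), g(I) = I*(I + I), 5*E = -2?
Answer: -1232/5 ≈ -246.40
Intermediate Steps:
E = -⅖ (E = (⅕)*(-2) = -⅖ ≈ -0.40000)
g(I) = 2*I² (g(I) = I*(2*I) = 2*I²)
p(x) = 8 + x² - 2*x/5 (p(x) = (x² - 2*x/5) + 2*2² = (x² - 2*x/5) + 2*4 = (x² - 2*x/5) + 8 = 8 + x² - 2*x/5)
(1*(-11))*p(4) = (1*(-11))*(8 + 4² - ⅖*4) = -11*(8 + 16 - 8/5) = -11*112/5 = -1232/5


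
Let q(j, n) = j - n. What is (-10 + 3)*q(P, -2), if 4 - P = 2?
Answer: -28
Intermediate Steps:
P = 2 (P = 4 - 1*2 = 4 - 2 = 2)
(-10 + 3)*q(P, -2) = (-10 + 3)*(2 - 1*(-2)) = -7*(2 + 2) = -7*4 = -28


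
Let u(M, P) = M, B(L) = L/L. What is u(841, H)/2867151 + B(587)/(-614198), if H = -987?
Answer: 513673367/1760998409898 ≈ 0.00029169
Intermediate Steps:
B(L) = 1
u(841, H)/2867151 + B(587)/(-614198) = 841/2867151 + 1/(-614198) = 841*(1/2867151) + 1*(-1/614198) = 841/2867151 - 1/614198 = 513673367/1760998409898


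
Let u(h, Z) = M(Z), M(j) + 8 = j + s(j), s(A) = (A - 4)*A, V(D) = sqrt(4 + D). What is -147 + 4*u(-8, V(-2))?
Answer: -171 - 12*sqrt(2) ≈ -187.97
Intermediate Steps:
s(A) = A*(-4 + A) (s(A) = (-4 + A)*A = A*(-4 + A))
M(j) = -8 + j + j*(-4 + j) (M(j) = -8 + (j + j*(-4 + j)) = -8 + j + j*(-4 + j))
u(h, Z) = -8 + Z + Z*(-4 + Z)
-147 + 4*u(-8, V(-2)) = -147 + 4*(-8 + sqrt(4 - 2) + sqrt(4 - 2)*(-4 + sqrt(4 - 2))) = -147 + 4*(-8 + sqrt(2) + sqrt(2)*(-4 + sqrt(2))) = -147 + (-32 + 4*sqrt(2) + 4*sqrt(2)*(-4 + sqrt(2))) = -179 + 4*sqrt(2) + 4*sqrt(2)*(-4 + sqrt(2))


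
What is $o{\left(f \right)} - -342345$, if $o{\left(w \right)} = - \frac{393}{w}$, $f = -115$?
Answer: $\frac{39370068}{115} \approx 3.4235 \cdot 10^{5}$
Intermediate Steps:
$o{\left(f \right)} - -342345 = - \frac{393}{-115} - -342345 = \left(-393\right) \left(- \frac{1}{115}\right) + 342345 = \frac{393}{115} + 342345 = \frac{39370068}{115}$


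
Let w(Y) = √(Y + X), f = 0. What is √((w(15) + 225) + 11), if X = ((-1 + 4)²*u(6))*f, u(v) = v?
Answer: √(236 + √15) ≈ 15.488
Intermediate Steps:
X = 0 (X = ((-1 + 4)²*6)*0 = (3²*6)*0 = (9*6)*0 = 54*0 = 0)
w(Y) = √Y (w(Y) = √(Y + 0) = √Y)
√((w(15) + 225) + 11) = √((√15 + 225) + 11) = √((225 + √15) + 11) = √(236 + √15)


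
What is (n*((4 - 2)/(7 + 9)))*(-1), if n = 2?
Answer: -¼ ≈ -0.25000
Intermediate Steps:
(n*((4 - 2)/(7 + 9)))*(-1) = (2*((4 - 2)/(7 + 9)))*(-1) = (2*(2/16))*(-1) = (2*(2*(1/16)))*(-1) = (2*(⅛))*(-1) = (¼)*(-1) = -¼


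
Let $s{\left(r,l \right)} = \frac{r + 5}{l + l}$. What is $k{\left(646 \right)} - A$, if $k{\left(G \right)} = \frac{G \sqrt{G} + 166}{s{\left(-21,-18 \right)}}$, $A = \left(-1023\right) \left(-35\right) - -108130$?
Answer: $- \frac{287123}{2} + \frac{2907 \sqrt{646}}{2} \approx -1.0662 \cdot 10^{5}$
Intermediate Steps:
$s{\left(r,l \right)} = \frac{5 + r}{2 l}$
$A = 143935$ ($A = 35805 + 108130 = 143935$)
$k{\left(G \right)} = \frac{747}{2} + \frac{9 G^{\frac{3}{2}}}{4}$ ($k{\left(G \right)} = \frac{G \sqrt{G} + 166}{\frac{1}{2} \frac{1}{-18} \left(5 - 21\right)} = \frac{G^{\frac{3}{2}} + 166}{\frac{1}{2} \left(- \frac{1}{18}\right) \left(-16\right)} = \frac{166 + G^{\frac{3}{2}}}{\frac{4}{9}} = \left(166 + G^{\frac{3}{2}}\right) \frac{9}{4} = \frac{747}{2} + \frac{9 G^{\frac{3}{2}}}{4}$)
$k{\left(646 \right)} - A = \left(\frac{747}{2} + \frac{9 \cdot 646^{\frac{3}{2}}}{4}\right) - 143935 = \left(\frac{747}{2} + \frac{9 \cdot 646 \sqrt{646}}{4}\right) - 143935 = \left(\frac{747}{2} + \frac{2907 \sqrt{646}}{2}\right) - 143935 = - \frac{287123}{2} + \frac{2907 \sqrt{646}}{2}$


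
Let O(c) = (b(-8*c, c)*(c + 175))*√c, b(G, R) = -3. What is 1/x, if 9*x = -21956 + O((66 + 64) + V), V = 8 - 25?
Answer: -49401/99427972 + 486*√113/24856993 ≈ -0.00028901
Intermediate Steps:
V = -17
O(c) = √c*(-525 - 3*c) (O(c) = (-3*(c + 175))*√c = (-3*(175 + c))*√c = (-525 - 3*c)*√c = √c*(-525 - 3*c))
x = -21956/9 - 96*√113 (x = (-21956 + 3*√((66 + 64) - 17)*(-175 - ((66 + 64) - 17)))/9 = (-21956 + 3*√(130 - 17)*(-175 - (130 - 17)))/9 = (-21956 + 3*√113*(-175 - 1*113))/9 = (-21956 + 3*√113*(-175 - 113))/9 = (-21956 + 3*√113*(-288))/9 = (-21956 - 864*√113)/9 = -21956/9 - 96*√113 ≈ -3460.1)
1/x = 1/(-21956/9 - 96*√113)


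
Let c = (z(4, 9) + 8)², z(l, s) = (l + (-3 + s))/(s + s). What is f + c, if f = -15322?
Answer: -1235153/81 ≈ -15249.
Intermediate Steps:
z(l, s) = (-3 + l + s)/(2*s) (z(l, s) = (-3 + l + s)/((2*s)) = (-3 + l + s)*(1/(2*s)) = (-3 + l + s)/(2*s))
c = 5929/81 (c = ((½)*(-3 + 4 + 9)/9 + 8)² = ((½)*(⅑)*10 + 8)² = (5/9 + 8)² = (77/9)² = 5929/81 ≈ 73.198)
f + c = -15322 + 5929/81 = -1235153/81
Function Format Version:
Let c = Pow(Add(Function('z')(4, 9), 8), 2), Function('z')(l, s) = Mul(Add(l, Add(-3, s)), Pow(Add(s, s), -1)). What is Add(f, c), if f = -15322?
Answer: Rational(-1235153, 81) ≈ -15249.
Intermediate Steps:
Function('z')(l, s) = Mul(Rational(1, 2), Pow(s, -1), Add(-3, l, s)) (Function('z')(l, s) = Mul(Add(-3, l, s), Pow(Mul(2, s), -1)) = Mul(Add(-3, l, s), Mul(Rational(1, 2), Pow(s, -1))) = Mul(Rational(1, 2), Pow(s, -1), Add(-3, l, s)))
c = Rational(5929, 81) (c = Pow(Add(Mul(Rational(1, 2), Pow(9, -1), Add(-3, 4, 9)), 8), 2) = Pow(Add(Mul(Rational(1, 2), Rational(1, 9), 10), 8), 2) = Pow(Add(Rational(5, 9), 8), 2) = Pow(Rational(77, 9), 2) = Rational(5929, 81) ≈ 73.198)
Add(f, c) = Add(-15322, Rational(5929, 81)) = Rational(-1235153, 81)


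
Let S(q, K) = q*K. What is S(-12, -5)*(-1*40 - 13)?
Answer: -3180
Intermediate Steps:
S(q, K) = K*q
S(-12, -5)*(-1*40 - 13) = (-5*(-12))*(-1*40 - 13) = 60*(-40 - 13) = 60*(-53) = -3180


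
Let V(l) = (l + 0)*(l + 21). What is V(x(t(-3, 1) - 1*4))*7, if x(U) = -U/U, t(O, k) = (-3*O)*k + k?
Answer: -140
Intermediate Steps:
t(O, k) = k - 3*O*k (t(O, k) = -3*O*k + k = k - 3*O*k)
x(U) = -1 (x(U) = -1*1 = -1)
V(l) = l*(21 + l)
V(x(t(-3, 1) - 1*4))*7 = -(21 - 1)*7 = -1*20*7 = -20*7 = -140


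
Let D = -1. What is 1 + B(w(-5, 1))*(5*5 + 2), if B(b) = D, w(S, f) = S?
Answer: -26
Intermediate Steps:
B(b) = -1
1 + B(w(-5, 1))*(5*5 + 2) = 1 - (5*5 + 2) = 1 - (25 + 2) = 1 - 1*27 = 1 - 27 = -26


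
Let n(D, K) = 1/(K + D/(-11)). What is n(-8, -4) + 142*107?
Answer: 546973/36 ≈ 15194.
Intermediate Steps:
n(D, K) = 1/(K - D/11) (n(D, K) = 1/(K + D*(-1/11)) = 1/(K - D/11))
n(-8, -4) + 142*107 = -11/(-8 - 11*(-4)) + 142*107 = -11/(-8 + 44) + 15194 = -11/36 + 15194 = 546973/36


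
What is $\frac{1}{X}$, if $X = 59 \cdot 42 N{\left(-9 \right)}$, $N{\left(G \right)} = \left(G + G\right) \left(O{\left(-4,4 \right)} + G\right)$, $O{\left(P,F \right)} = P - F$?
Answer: $\frac{1}{758268} \approx 1.3188 \cdot 10^{-6}$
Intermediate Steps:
$N{\left(G \right)} = 2 G \left(-8 + G\right)$ ($N{\left(G \right)} = \left(G + G\right) \left(\left(-4 - 4\right) + G\right) = 2 G \left(\left(-4 - 4\right) + G\right) = 2 G \left(-8 + G\right)$)
$X = 758268$ ($X = 59 \cdot 42 \cdot 2 \left(-9\right) \left(-8 - 9\right) = 2478 \cdot 2 \left(-9\right) \left(-17\right) = 2478 \cdot 306 = 758268$)
$\frac{1}{X} = \frac{1}{758268}$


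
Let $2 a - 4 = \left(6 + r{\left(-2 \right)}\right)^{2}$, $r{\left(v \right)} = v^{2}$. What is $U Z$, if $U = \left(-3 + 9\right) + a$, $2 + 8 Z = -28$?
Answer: $- \frac{435}{2} \approx -217.5$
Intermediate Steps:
$Z = - \frac{15}{4}$ ($Z = - \frac{1}{4} + \frac{1}{8} \left(-28\right) = - \frac{1}{4} - \frac{7}{2} = - \frac{15}{4} \approx -3.75$)
$a = 52$ ($a = 2 + \frac{\left(6 + \left(-2\right)^{2}\right)^{2}}{2} = 2 + \frac{\left(6 + 4\right)^{2}}{2} = 2 + \frac{10^{2}}{2} = 2 + \frac{1}{2} \cdot 100 = 2 + 50 = 52$)
$U = 58$ ($U = \left(-3 + 9\right) + 52 = 6 + 52 = 58$)
$U Z = 58 \left(- \frac{15}{4}\right) = - \frac{435}{2}$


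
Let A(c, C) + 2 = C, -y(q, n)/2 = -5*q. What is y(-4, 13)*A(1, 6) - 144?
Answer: -304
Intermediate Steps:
y(q, n) = 10*q (y(q, n) = -(-10)*q = 10*q)
A(c, C) = -2 + C
y(-4, 13)*A(1, 6) - 144 = (10*(-4))*(-2 + 6) - 144 = -40*4 - 144 = -160 - 144 = -304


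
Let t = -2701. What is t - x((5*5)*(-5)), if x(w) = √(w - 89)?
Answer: -2701 - I*√214 ≈ -2701.0 - 14.629*I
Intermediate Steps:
x(w) = √(-89 + w)
t - x((5*5)*(-5)) = -2701 - √(-89 + (5*5)*(-5)) = -2701 - √(-89 + 25*(-5)) = -2701 - √(-89 - 125) = -2701 - √(-214) = -2701 - I*√214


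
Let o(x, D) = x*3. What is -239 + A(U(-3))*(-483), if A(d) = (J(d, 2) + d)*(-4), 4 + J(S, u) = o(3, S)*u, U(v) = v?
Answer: 21013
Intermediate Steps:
o(x, D) = 3*x
J(S, u) = -4 + 9*u (J(S, u) = -4 + (3*3)*u = -4 + 9*u)
A(d) = -56 - 4*d (A(d) = ((-4 + 9*2) + d)*(-4) = ((-4 + 18) + d)*(-4) = (14 + d)*(-4) = -56 - 4*d)
-239 + A(U(-3))*(-483) = -239 + (-56 - 4*(-3))*(-483) = -239 + (-56 + 12)*(-483) = -239 - 44*(-483) = -239 + 21252 = 21013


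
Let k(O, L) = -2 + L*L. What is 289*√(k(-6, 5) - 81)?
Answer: 289*I*√58 ≈ 2201.0*I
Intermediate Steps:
k(O, L) = -2 + L²
289*√(k(-6, 5) - 81) = 289*√((-2 + 5²) - 81) = 289*√((-2 + 25) - 81) = 289*√(23 - 81) = 289*√(-58) = 289*(I*√58) = 289*I*√58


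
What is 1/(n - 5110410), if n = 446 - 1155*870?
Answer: -1/6114814 ≈ -1.6354e-7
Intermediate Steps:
n = -1004404 (n = 446 - 1004850 = -1004404)
1/(n - 5110410) = 1/(-1004404 - 5110410) = 1/(-6114814) = -1/6114814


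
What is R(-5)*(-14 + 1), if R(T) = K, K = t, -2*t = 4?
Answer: 26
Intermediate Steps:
t = -2 (t = -½*4 = -2)
K = -2
R(T) = -2
R(-5)*(-14 + 1) = -2*(-14 + 1) = -2*(-13) = 26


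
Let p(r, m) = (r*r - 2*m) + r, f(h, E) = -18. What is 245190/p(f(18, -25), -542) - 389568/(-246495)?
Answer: 2032653619/11420935 ≈ 177.98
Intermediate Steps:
p(r, m) = r + r**2 - 2*m (p(r, m) = (r**2 - 2*m) + r = r + r**2 - 2*m)
245190/p(f(18, -25), -542) - 389568/(-246495) = 245190/(-18 + (-18)**2 - 2*(-542)) - 389568/(-246495) = 245190/(-18 + 324 + 1084) - 389568*(-1/246495) = 245190/1390 + 129856/82165 = 245190*(1/1390) + 129856/82165 = 24519/139 + 129856/82165 = 2032653619/11420935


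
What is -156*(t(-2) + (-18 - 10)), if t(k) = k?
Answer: 4680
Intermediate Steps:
-156*(t(-2) + (-18 - 10)) = -156*(-2 + (-18 - 10)) = -156*(-2 - 28) = -156*(-30) = 4680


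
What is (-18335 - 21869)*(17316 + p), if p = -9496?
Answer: -314395280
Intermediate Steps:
(-18335 - 21869)*(17316 + p) = (-18335 - 21869)*(17316 - 9496) = -40204*7820 = -314395280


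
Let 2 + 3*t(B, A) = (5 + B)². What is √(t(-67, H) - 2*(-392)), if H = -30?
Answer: √18582/3 ≈ 45.439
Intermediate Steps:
t(B, A) = -⅔ + (5 + B)²/3
√(t(-67, H) - 2*(-392)) = √((-⅔ + (5 - 67)²/3) - 2*(-392)) = √((-⅔ + (⅓)*(-62)²) + 784) = √((-⅔ + (⅓)*3844) + 784) = √((-⅔ + 3844/3) + 784) = √(3842/3 + 784) = √(6194/3) = √18582/3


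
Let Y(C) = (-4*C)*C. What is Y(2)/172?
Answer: -4/43 ≈ -0.093023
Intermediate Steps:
Y(C) = -4*C²
Y(2)/172 = (-4*2²)/172 = (-4*4)/172 = (1/172)*(-16) = -4/43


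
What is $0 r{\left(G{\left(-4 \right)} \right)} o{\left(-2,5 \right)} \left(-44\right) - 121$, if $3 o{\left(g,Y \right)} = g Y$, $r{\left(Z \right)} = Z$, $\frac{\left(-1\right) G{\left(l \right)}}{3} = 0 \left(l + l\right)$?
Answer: $-121$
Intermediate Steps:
$G{\left(l \right)} = 0$ ($G{\left(l \right)} = - 3 \cdot 0 \left(l + l\right) = - 3 \cdot 0 \cdot 2 l = \left(-3\right) 0 = 0$)
$o{\left(g,Y \right)} = \frac{Y g}{3}$ ($o{\left(g,Y \right)} = \frac{g Y}{3} = \frac{Y g}{3}$)
$0 r{\left(G{\left(-4 \right)} \right)} o{\left(-2,5 \right)} \left(-44\right) - 121 = 0 \cdot 0 \cdot \frac{1}{3} \cdot 5 \left(-2\right) \left(-44\right) - 121 = 0 \left(- \frac{10}{3}\right) \left(-44\right) - 121 = 0 \left(-44\right) - 121 = 0 - 121 = -121$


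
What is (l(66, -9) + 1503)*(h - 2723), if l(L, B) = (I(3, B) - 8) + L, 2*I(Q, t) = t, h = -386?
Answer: -9678317/2 ≈ -4.8392e+6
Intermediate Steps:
I(Q, t) = t/2
l(L, B) = -8 + L + B/2 (l(L, B) = (B/2 - 8) + L = (-8 + B/2) + L = -8 + L + B/2)
(l(66, -9) + 1503)*(h - 2723) = ((-8 + 66 + (½)*(-9)) + 1503)*(-386 - 2723) = ((-8 + 66 - 9/2) + 1503)*(-3109) = (107/2 + 1503)*(-3109) = (3113/2)*(-3109) = -9678317/2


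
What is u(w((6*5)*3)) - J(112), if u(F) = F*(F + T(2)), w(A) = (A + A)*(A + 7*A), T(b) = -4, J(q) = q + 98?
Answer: 16795641390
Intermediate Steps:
J(q) = 98 + q
w(A) = 16*A² (w(A) = (2*A)*(8*A) = 16*A²)
u(F) = F*(-4 + F) (u(F) = F*(F - 4) = F*(-4 + F))
u(w((6*5)*3)) - J(112) = (16*((6*5)*3)²)*(-4 + 16*((6*5)*3)²) - (98 + 112) = (16*(30*3)²)*(-4 + 16*(30*3)²) - 1*210 = (16*90²)*(-4 + 16*90²) - 210 = (16*8100)*(-4 + 16*8100) - 210 = 129600*(-4 + 129600) - 210 = 129600*129596 - 210 = 16795641600 - 210 = 16795641390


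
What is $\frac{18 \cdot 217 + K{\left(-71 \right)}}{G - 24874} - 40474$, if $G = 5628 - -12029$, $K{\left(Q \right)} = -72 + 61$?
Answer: $- \frac{292104753}{7217} \approx -40475.0$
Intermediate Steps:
$K{\left(Q \right)} = -11$
$G = 17657$ ($G = 5628 + 12029 = 17657$)
$\frac{18 \cdot 217 + K{\left(-71 \right)}}{G - 24874} - 40474 = \frac{18 \cdot 217 - 11}{17657 - 24874} - 40474 = \frac{3906 - 11}{-7217} - 40474 = 3895 \left(- \frac{1}{7217}\right) - 40474 = - \frac{3895}{7217} - 40474 = - \frac{292104753}{7217}$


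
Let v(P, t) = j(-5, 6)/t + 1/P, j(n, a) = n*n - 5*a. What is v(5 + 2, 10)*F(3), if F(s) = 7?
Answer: -5/2 ≈ -2.5000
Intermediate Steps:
j(n, a) = n**2 - 5*a
v(P, t) = 1/P - 5/t (v(P, t) = ((-5)**2 - 5*6)/t + 1/P = (25 - 30)/t + 1/P = -5/t + 1/P = 1/P - 5/t)
v(5 + 2, 10)*F(3) = (1/(5 + 2) - 5/10)*7 = (1/7 - 5*1/10)*7 = (1/7 - 1/2)*7 = -5/14*7 = -5/2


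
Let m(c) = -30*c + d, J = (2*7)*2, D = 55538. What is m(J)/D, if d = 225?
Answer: -615/55538 ≈ -0.011073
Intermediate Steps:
J = 28 (J = 14*2 = 28)
m(c) = 225 - 30*c (m(c) = -30*c + 225 = 225 - 30*c)
m(J)/D = (225 - 30*28)/55538 = (225 - 840)*(1/55538) = -615*1/55538 = -615/55538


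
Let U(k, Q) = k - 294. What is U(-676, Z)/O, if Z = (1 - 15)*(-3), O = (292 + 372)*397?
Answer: -485/131804 ≈ -0.0036797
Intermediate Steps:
O = 263608 (O = 664*397 = 263608)
Z = 42 (Z = -14*(-3) = 42)
U(k, Q) = -294 + k
U(-676, Z)/O = (-294 - 676)/263608 = -970*1/263608 = -485/131804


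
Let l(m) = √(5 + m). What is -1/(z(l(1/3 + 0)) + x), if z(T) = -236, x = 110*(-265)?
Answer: 1/29386 ≈ 3.4030e-5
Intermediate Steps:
x = -29150
-1/(z(l(1/3 + 0)) + x) = -1/(-236 - 29150) = -1/(-29386) = -1*(-1/29386) = 1/29386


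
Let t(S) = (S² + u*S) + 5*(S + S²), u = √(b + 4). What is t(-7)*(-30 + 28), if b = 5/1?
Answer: -476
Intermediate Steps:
b = 5 (b = 5*1 = 5)
u = 3 (u = √(5 + 4) = √9 = 3)
t(S) = 6*S² + 8*S (t(S) = (S² + 3*S) + 5*(S + S²) = (S² + 3*S) + (5*S + 5*S²) = 6*S² + 8*S)
t(-7)*(-30 + 28) = (2*(-7)*(4 + 3*(-7)))*(-30 + 28) = (2*(-7)*(4 - 21))*(-2) = (2*(-7)*(-17))*(-2) = 238*(-2) = -476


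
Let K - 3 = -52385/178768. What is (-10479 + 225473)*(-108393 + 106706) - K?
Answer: -64838238434223/178768 ≈ -3.6269e+8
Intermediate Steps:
K = 483919/178768 (K = 3 - 52385/178768 = 483919/178768 ≈ 2.7070)
(-10479 + 225473)*(-108393 + 106706) - K = (-10479 + 225473)*(-108393 + 106706) - 1*483919/178768 = 214994*(-1687) - 483919/178768 = -362694878 - 483919/178768 = -64838238434223/178768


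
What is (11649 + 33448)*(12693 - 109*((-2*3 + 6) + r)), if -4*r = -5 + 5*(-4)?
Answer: 2166775559/4 ≈ 5.4169e+8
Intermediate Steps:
r = 25/4 (r = -(-5 + 5*(-4))/4 = -(-5 - 20)/4 = -¼*(-25) = 25/4 ≈ 6.2500)
(11649 + 33448)*(12693 - 109*((-2*3 + 6) + r)) = (11649 + 33448)*(12693 - 109*((-2*3 + 6) + 25/4)) = 45097*(12693 - 109*((-6 + 6) + 25/4)) = 45097*(12693 - 109*(0 + 25/4)) = 45097*(12693 - 109*25/4) = 45097*(12693 - 2725/4) = 45097*(48047/4) = 2166775559/4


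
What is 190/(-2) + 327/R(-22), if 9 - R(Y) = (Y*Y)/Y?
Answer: -2618/31 ≈ -84.452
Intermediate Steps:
R(Y) = 9 - Y (R(Y) = 9 - Y*Y/Y = 9 - Y**2/Y = 9 - Y)
190/(-2) + 327/R(-22) = 190/(-2) + 327/(9 - 1*(-22)) = 190*(-1/2) + 327/(9 + 22) = -95 + 327/31 = -2618/31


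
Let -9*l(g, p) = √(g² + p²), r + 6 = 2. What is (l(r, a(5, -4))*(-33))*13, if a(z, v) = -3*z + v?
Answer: 143*√377/3 ≈ 925.52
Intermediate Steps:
r = -4 (r = -6 + 2 = -4)
a(z, v) = v - 3*z
l(g, p) = -√(g² + p²)/9
(l(r, a(5, -4))*(-33))*13 = (-√((-4)² + (-4 - 3*5)²)/9*(-33))*13 = (-√(16 + (-4 - 15)²)/9*(-33))*13 = (-√(16 + (-19)²)/9*(-33))*13 = (-√(16 + 361)/9*(-33))*13 = (-√377/9*(-33))*13 = (11*√377/3)*13 = 143*√377/3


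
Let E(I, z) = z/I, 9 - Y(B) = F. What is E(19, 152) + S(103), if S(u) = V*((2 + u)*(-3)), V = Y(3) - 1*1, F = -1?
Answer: -2827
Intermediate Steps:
Y(B) = 10 (Y(B) = 9 - 1*(-1) = 9 + 1 = 10)
V = 9 (V = 10 - 1*1 = 10 - 1 = 9)
S(u) = -54 - 27*u (S(u) = 9*((2 + u)*(-3)) = 9*(-6 - 3*u) = -54 - 27*u)
E(19, 152) + S(103) = 152/19 + (-54 - 27*103) = 152*(1/19) + (-54 - 2781) = 8 - 2835 = -2827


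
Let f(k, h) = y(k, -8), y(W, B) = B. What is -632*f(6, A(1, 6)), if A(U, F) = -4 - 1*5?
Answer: 5056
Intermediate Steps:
A(U, F) = -9 (A(U, F) = -4 - 5 = -9)
f(k, h) = -8
-632*f(6, A(1, 6)) = -632*(-8) = 5056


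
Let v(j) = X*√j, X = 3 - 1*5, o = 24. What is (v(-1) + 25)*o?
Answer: 600 - 48*I ≈ 600.0 - 48.0*I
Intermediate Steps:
X = -2 (X = 3 - 5 = -2)
v(j) = -2*√j
(v(-1) + 25)*o = (-2*I + 25)*24 = (25 - 2*I)*24 = 600 - 48*I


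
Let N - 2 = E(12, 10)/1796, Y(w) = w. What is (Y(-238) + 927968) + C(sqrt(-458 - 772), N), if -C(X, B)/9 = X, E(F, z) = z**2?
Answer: 927730 - 9*I*sqrt(1230) ≈ 9.2773e+5 - 315.64*I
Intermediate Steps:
N = 923/449 (N = 2 + 10**2/1796 = 2 + 100*(1/1796) = 2 + 25/449 = 923/449 ≈ 2.0557)
C(X, B) = -9*X
(Y(-238) + 927968) + C(sqrt(-458 - 772), N) = (-238 + 927968) - 9*sqrt(-458 - 772) = 927730 - 9*I*sqrt(1230)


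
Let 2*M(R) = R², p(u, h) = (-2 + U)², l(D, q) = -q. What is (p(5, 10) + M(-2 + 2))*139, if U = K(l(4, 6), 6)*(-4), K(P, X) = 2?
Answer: 13900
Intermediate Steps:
U = -8 (U = 2*(-4) = -8)
p(u, h) = 100 (p(u, h) = (-2 - 8)² = (-10)² = 100)
M(R) = R²/2
(p(5, 10) + M(-2 + 2))*139 = (100 + (-2 + 2)²/2)*139 = (100 + (½)*0²)*139 = (100 + (½)*0)*139 = (100 + 0)*139 = 100*139 = 13900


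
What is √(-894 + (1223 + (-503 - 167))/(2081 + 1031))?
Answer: 5*I*√86562614/1556 ≈ 29.897*I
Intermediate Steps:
√(-894 + (1223 + (-503 - 167))/(2081 + 1031)) = √(-894 + (1223 - 670)/3112) = √(-894 + 553*(1/3112)) = √(-894 + 553/3112) = √(-2781575/3112) = 5*I*√86562614/1556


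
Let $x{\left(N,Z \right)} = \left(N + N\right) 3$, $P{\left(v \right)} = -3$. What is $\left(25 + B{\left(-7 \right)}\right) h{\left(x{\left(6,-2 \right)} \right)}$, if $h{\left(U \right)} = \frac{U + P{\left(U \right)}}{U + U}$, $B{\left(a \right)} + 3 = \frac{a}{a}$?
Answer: $\frac{253}{24} \approx 10.542$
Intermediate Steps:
$B{\left(a \right)} = -2$ ($B{\left(a \right)} = -3 + \frac{a}{a} = -3 + 1 = -2$)
$x{\left(N,Z \right)} = 6 N$ ($x{\left(N,Z \right)} = 2 N 3 = 6 N$)
$h{\left(U \right)} = \frac{-3 + U}{2 U}$ ($h{\left(U \right)} = \frac{U - 3}{U + U} = \frac{-3 + U}{2 U}$)
$\left(25 + B{\left(-7 \right)}\right) h{\left(x{\left(6,-2 \right)} \right)} = \left(25 - 2\right) \frac{-3 + 6 \cdot 6}{2 \cdot 6 \cdot 6} = 23 \frac{-3 + 36}{2 \cdot 36} = 23 \cdot \frac{1}{2} \cdot \frac{1}{36} \cdot 33 = 23 \cdot \frac{11}{24} = \frac{253}{24}$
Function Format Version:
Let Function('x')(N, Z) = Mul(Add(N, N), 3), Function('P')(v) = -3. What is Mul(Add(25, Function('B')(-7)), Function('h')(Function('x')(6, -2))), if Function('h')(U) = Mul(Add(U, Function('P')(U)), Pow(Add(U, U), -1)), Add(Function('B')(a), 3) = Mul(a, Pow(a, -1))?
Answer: Rational(253, 24) ≈ 10.542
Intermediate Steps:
Function('B')(a) = -2 (Function('B')(a) = Add(-3, Mul(a, Pow(a, -1))) = Add(-3, 1) = -2)
Function('x')(N, Z) = Mul(6, N) (Function('x')(N, Z) = Mul(Mul(2, N), 3) = Mul(6, N))
Function('h')(U) = Mul(Rational(1, 2), Pow(U, -1), Add(-3, U)) (Function('h')(U) = Mul(Add(U, -3), Pow(Add(U, U), -1)) = Mul(Add(-3, U), Pow(Mul(2, U), -1)) = Mul(Add(-3, U), Mul(Rational(1, 2), Pow(U, -1))) = Mul(Rational(1, 2), Pow(U, -1), Add(-3, U)))
Mul(Add(25, Function('B')(-7)), Function('h')(Function('x')(6, -2))) = Mul(Add(25, -2), Mul(Rational(1, 2), Pow(Mul(6, 6), -1), Add(-3, Mul(6, 6)))) = Mul(23, Mul(Rational(1, 2), Pow(36, -1), Add(-3, 36))) = Mul(23, Mul(Rational(1, 2), Rational(1, 36), 33)) = Mul(23, Rational(11, 24)) = Rational(253, 24)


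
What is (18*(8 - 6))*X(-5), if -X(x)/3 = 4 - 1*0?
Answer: -432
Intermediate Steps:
X(x) = -12 (X(x) = -3*(4 - 1*0) = -3*(4 + 0) = -3*4 = -12)
(18*(8 - 6))*X(-5) = (18*(8 - 6))*(-12) = (18*2)*(-12) = 36*(-12) = -432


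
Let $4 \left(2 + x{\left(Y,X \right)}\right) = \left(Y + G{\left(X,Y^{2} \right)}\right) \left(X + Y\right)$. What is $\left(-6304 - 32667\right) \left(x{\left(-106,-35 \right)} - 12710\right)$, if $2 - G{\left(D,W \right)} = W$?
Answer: $-15082673333$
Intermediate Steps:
$G{\left(D,W \right)} = 2 - W$
$x{\left(Y,X \right)} = -2 + \frac{\left(X + Y\right) \left(2 + Y - Y^{2}\right)}{4}$ ($x{\left(Y,X \right)} = -2 + \frac{\left(Y - \left(-2 + Y^{2}\right)\right) \left(X + Y\right)}{4} = -2 + \frac{\left(2 + Y - Y^{2}\right) \left(X + Y\right)}{4} = -2 + \frac{\left(X + Y\right) \left(2 + Y - Y^{2}\right)}{4}$)
$\left(-6304 - 32667\right) \left(x{\left(-106,-35 \right)} - 12710\right) = \left(-6304 - 32667\right) \left(\left(-2 + \frac{\left(-106\right)^{2}}{4} - - \frac{35 \left(-2 + \left(-106\right)^{2}\right)}{4} - - \frac{53 \left(-2 + \left(-106\right)^{2}\right)}{2} + \frac{1}{4} \left(-35\right) \left(-106\right)\right) - 12710\right) = - 38971 \left(\left(-2 + \frac{1}{4} \cdot 11236 - - \frac{35 \left(-2 + 11236\right)}{4} - - \frac{53 \left(-2 + 11236\right)}{2} + \frac{1855}{2}\right) - 12710\right) = - 38971 \left(\left(-2 + 2809 - \left(- \frac{35}{4}\right) 11234 - \left(- \frac{53}{2}\right) 11234 + \frac{1855}{2}\right) - 12710\right) = - 38971 \left(\left(-2 + 2809 + \frac{196595}{2} + 297701 + \frac{1855}{2}\right) - 12710\right) = - 38971 \left(399733 - 12710\right) = \left(-38971\right) 387023 = -15082673333$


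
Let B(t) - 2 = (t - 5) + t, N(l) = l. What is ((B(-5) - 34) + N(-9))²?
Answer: 3136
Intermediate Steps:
B(t) = -3 + 2*t (B(t) = 2 + ((t - 5) + t) = 2 + ((-5 + t) + t) = 2 + (-5 + 2*t) = -3 + 2*t)
((B(-5) - 34) + N(-9))² = (((-3 + 2*(-5)) - 34) - 9)² = (((-3 - 10) - 34) - 9)² = ((-13 - 34) - 9)² = (-47 - 9)² = (-56)² = 3136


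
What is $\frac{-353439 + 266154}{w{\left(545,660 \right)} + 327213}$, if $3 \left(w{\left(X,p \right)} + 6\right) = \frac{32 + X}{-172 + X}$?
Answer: $- \frac{19534383}{73229042} \approx -0.26676$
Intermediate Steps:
$w{\left(X,p \right)} = -6 + \frac{32 + X}{3 \left(-172 + X\right)}$ ($w{\left(X,p \right)} = -6 + \frac{\left(32 + X\right) \frac{1}{-172 + X}}{3} = -6 + \frac{\frac{1}{-172 + X} \left(32 + X\right)}{3} = -6 + \frac{32 + X}{3 \left(-172 + X\right)}$)
$\frac{-353439 + 266154}{w{\left(545,660 \right)} + 327213} = \frac{-353439 + 266154}{\frac{17 \left(184 - 545\right)}{3 \left(-172 + 545\right)} + 327213} = - \frac{87285}{\frac{17 \left(184 - 545\right)}{3 \cdot 373} + 327213} = - \frac{87285}{\frac{17}{3} \cdot \frac{1}{373} \left(-361\right) + 327213} = - \frac{87285}{- \frac{6137}{1119} + 327213} = - \frac{87285}{\frac{366145210}{1119}} = \left(-87285\right) \frac{1119}{366145210} = - \frac{19534383}{73229042}$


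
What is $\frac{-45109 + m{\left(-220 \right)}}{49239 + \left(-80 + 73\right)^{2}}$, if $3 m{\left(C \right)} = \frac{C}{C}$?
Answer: $- \frac{67663}{73932} \approx -0.91521$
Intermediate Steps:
$m{\left(C \right)} = \frac{1}{3}$ ($m{\left(C \right)} = \frac{\frac{1}{C} C}{3} = \frac{1}{3} \cdot 1 = \frac{1}{3}$)
$\frac{-45109 + m{\left(-220 \right)}}{49239 + \left(-80 + 73\right)^{2}} = \frac{-45109 + \frac{1}{3}}{49239 + \left(-80 + 73\right)^{2}} = - \frac{135326}{3 \left(49239 + \left(-7\right)^{2}\right)} = - \frac{135326}{3 \left(49239 + 49\right)} = - \frac{135326}{3 \cdot 49288} = \left(- \frac{135326}{3}\right) \frac{1}{49288} = - \frac{67663}{73932}$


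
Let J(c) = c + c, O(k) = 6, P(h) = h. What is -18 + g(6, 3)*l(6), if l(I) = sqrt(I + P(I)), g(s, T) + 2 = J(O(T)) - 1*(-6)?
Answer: -18 + 32*sqrt(3) ≈ 37.426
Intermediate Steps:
J(c) = 2*c
g(s, T) = 16 (g(s, T) = -2 + (2*6 - 1*(-6)) = -2 + (12 + 6) = -2 + 18 = 16)
l(I) = sqrt(2)*sqrt(I) (l(I) = sqrt(I + I) = sqrt(2*I) = sqrt(2)*sqrt(I))
-18 + g(6, 3)*l(6) = -18 + 16*(sqrt(2)*sqrt(6)) = -18 + 16*(2*sqrt(3)) = -18 + 32*sqrt(3)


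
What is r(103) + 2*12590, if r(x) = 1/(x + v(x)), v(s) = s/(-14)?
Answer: 33716034/1339 ≈ 25180.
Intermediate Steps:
v(s) = -s/14 (v(s) = s*(-1/14) = -s/14)
r(x) = 14/(13*x) (r(x) = 1/(x - x/14) = 1/(13*x/14) = 14/(13*x))
r(103) + 2*12590 = (14/13)/103 + 2*12590 = (14/13)*(1/103) + 25180 = 14/1339 + 25180 = 33716034/1339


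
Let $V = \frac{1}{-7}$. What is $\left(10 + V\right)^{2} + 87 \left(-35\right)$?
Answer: $- \frac{144444}{49} \approx -2947.8$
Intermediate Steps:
$V = - \frac{1}{7} \approx -0.14286$
$\left(10 + V\right)^{2} + 87 \left(-35\right) = \left(10 - \frac{1}{7}\right)^{2} + 87 \left(-35\right) = \left(\frac{69}{7}\right)^{2} - 3045 = \frac{4761}{49} - 3045 = - \frac{144444}{49}$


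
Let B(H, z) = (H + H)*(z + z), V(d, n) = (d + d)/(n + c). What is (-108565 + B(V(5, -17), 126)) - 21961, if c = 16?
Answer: -135566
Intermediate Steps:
V(d, n) = 2*d/(16 + n) (V(d, n) = (d + d)/(n + 16) = (2*d)/(16 + n) = 2*d/(16 + n))
B(H, z) = 4*H*z (B(H, z) = (2*H)*(2*z) = 4*H*z)
(-108565 + B(V(5, -17), 126)) - 21961 = (-108565 + 4*(2*5/(16 - 17))*126) - 21961 = (-108565 + 4*(2*5/(-1))*126) - 21961 = (-108565 + 4*(2*5*(-1))*126) - 21961 = (-108565 + 4*(-10)*126) - 21961 = (-108565 - 5040) - 21961 = -113605 - 21961 = -135566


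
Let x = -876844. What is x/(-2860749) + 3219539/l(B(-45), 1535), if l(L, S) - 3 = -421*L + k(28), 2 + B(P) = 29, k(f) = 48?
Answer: -3066790202669/10790745228 ≈ -284.21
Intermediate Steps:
B(P) = 27 (B(P) = -2 + 29 = 27)
l(L, S) = 51 - 421*L (l(L, S) = 3 + (-421*L + 48) = 3 + (48 - 421*L) = 51 - 421*L)
x/(-2860749) + 3219539/l(B(-45), 1535) = -876844/(-2860749) + 3219539/(51 - 421*27) = -876844*(-1/2860749) + 3219539/(51 - 11367) = 876844/2860749 + 3219539/(-11316) = 876844/2860749 + 3219539*(-1/11316) = 876844/2860749 - 3219539/11316 = -3066790202669/10790745228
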